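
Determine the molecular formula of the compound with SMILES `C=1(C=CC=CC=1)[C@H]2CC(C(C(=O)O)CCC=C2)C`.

Heavy atoms from the SMILES: 16 C, 2 O.
Implicit hydrogens by atom environment:
  5 × C: 1 H each → 5
  5 × C (aromatic): 1 H each → 5
  3 × C: 2 H each → 6
  1 × C: 3 H
  1 × C: no H
  1 × C (aromatic): no H
  1 × O: 1 H
  1 × O: no H
  Total hydrogens = 20.
Molecular formula: C16H20O2

C16H20O2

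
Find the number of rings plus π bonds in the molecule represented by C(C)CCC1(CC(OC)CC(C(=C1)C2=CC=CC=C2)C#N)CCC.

8

Molecular formula from the SMILES: C22H31NO.
DoU = (2C + 2 + N − H − X)/2 = (2·22 + 2 + 1 − 31 − 0)/2 = 16/2 = 8.
(Structurally: 2 ring(s) + 6 π bond(s) = 8.)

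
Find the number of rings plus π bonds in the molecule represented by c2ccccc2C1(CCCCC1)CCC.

Molecular formula from the SMILES: C15H22.
DoU = (2C + 2 + N − H − X)/2 = (2·15 + 2 + 0 − 22 − 0)/2 = 10/2 = 5.
(Structurally: 2 ring(s) + 3 π bond(s) = 5.)

5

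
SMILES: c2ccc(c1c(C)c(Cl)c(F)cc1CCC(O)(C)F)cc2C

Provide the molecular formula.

Heavy atoms from the SMILES: 18 C, 1 Cl, 2 F, 1 O.
Implicit hydrogens by atom environment:
  7 × C (aromatic): no H
  5 × C (aromatic): 1 H each → 5
  3 × C: 3 H each → 9
  2 × C: 2 H each → 4
  2 × F: no H
  1 × C: no H
  1 × Cl: no H
  1 × O: 1 H
  Total hydrogens = 19.
Molecular formula: C18H19ClF2O

C18H19ClF2O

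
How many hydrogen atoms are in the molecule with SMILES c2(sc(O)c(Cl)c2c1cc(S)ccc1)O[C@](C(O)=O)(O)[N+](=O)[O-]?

8

Hydrogens are implicit in SMILES; fill each atom to its normal valence:
  6 × C (aromatic): no H
  4 × C (aromatic): 1 H each → 4
  3 × O: 1 H each → 3
  3 × O: no H
  2 × C: no H
  1 × Cl: no H
  1 × N (charge +1): no H
  1 × O (charge -1): no H
  1 × S: 1 H
  1 × S (aromatic): no H
  Total hydrogens = 8.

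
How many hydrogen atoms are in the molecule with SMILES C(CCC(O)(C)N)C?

15

Hydrogens are implicit in SMILES; fill each atom to its normal valence:
  3 × C: 2 H each → 6
  2 × C: 3 H each → 6
  1 × C: no H
  1 × N: 2 H
  1 × O: 1 H
  Total hydrogens = 15.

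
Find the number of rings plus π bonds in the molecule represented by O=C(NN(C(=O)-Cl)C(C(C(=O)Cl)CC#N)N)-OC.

5

Molecular formula from the SMILES: C8H10Cl2N4O4.
DoU = (2C + 2 + N − H − X)/2 = (2·8 + 2 + 4 − 10 − 2)/2 = 10/2 = 5.
(Structurally: 0 ring(s) + 5 π bond(s) = 5.)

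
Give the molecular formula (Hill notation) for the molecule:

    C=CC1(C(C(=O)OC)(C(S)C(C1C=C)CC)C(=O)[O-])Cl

C14H18ClO4S-

Heavy atoms from the SMILES: 14 C, 1 Cl, 4 O, 1 S.
Implicit hydrogens by atom environment:
  5 × C: 1 H each → 5
  4 × C: no H
  3 × C: 2 H each → 6
  3 × O: no H
  2 × C: 3 H each → 6
  1 × Cl: no H
  1 × O (charge -1): no H
  1 × S: 1 H
  Total hydrogens = 18.
Net charge -1.
Molecular formula: C14H18ClO4S-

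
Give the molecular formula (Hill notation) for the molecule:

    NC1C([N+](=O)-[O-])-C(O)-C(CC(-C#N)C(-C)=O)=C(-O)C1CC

Heavy atoms from the SMILES: 13 C, 3 N, 5 O.
Implicit hydrogens by atom environment:
  5 × C: 1 H each → 5
  4 × C: no H
  2 × C: 3 H each → 6
  2 × C: 2 H each → 4
  2 × O: 1 H each → 2
  2 × O: no H
  1 × N: 2 H
  1 × N (charge +1): no H
  1 × N: no H
  1 × O (charge -1): no H
  Total hydrogens = 19.
Molecular formula: C13H19N3O5

C13H19N3O5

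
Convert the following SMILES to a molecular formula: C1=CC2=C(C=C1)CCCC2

C10H12

Heavy atoms from the SMILES: 10 C.
Implicit hydrogens by atom environment:
  4 × C: 2 H each → 8
  4 × C (aromatic): 1 H each → 4
  2 × C (aromatic): no H
  Total hydrogens = 12.
Molecular formula: C10H12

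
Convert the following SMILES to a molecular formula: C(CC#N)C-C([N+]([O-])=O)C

C6H10N2O2

Heavy atoms from the SMILES: 6 C, 2 N, 2 O.
Implicit hydrogens by atom environment:
  3 × C: 2 H each → 6
  1 × C: 3 H
  1 × C: 1 H
  1 × C: no H
  1 × N: no H
  1 × N (charge +1): no H
  1 × O: no H
  1 × O (charge -1): no H
  Total hydrogens = 10.
Molecular formula: C6H10N2O2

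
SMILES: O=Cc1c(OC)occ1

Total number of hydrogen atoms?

Hydrogens are implicit in SMILES; fill each atom to its normal valence:
  2 × C (aromatic): 1 H each → 2
  2 × C (aromatic): no H
  2 × O: no H
  1 × C: 3 H
  1 × C: 1 H
  1 × O (aromatic): no H
  Total hydrogens = 6.

6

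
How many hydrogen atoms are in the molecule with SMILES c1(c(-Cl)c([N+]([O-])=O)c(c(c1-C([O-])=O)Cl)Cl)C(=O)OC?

3

Hydrogens are implicit in SMILES; fill each atom to its normal valence:
  6 × C (aromatic): no H
  4 × O: no H
  3 × Cl: no H
  2 × C: no H
  2 × O (charge -1): no H
  1 × C: 3 H
  1 × N (charge +1): no H
  Total hydrogens = 3.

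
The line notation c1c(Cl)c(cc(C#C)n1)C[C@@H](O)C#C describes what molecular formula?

C11H8ClNO

Heavy atoms from the SMILES: 11 C, 1 Cl, 1 N, 1 O.
Implicit hydrogens by atom environment:
  3 × C: 1 H each → 3
  3 × C (aromatic): no H
  2 × C (aromatic): 1 H each → 2
  2 × C: no H
  1 × C: 2 H
  1 × Cl: no H
  1 × N (aromatic): no H
  1 × O: 1 H
  Total hydrogens = 8.
Molecular formula: C11H8ClNO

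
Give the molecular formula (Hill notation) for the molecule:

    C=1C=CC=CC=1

Heavy atoms from the SMILES: 6 C.
Implicit hydrogens by atom environment:
  6 × C (aromatic): 1 H each → 6
  Total hydrogens = 6.
Molecular formula: C6H6

C6H6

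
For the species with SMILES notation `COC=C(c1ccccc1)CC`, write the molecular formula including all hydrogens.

Heavy atoms from the SMILES: 11 C, 1 O.
Implicit hydrogens by atom environment:
  5 × C (aromatic): 1 H each → 5
  2 × C: 3 H each → 6
  1 × C: 2 H
  1 × C: 1 H
  1 × C: no H
  1 × C (aromatic): no H
  1 × O: no H
  Total hydrogens = 14.
Molecular formula: C11H14O

C11H14O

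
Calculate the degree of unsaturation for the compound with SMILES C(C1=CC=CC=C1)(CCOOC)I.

Molecular formula from the SMILES: C10H13IO2.
DoU = (2C + 2 + N − H − X)/2 = (2·10 + 2 + 0 − 13 − 1)/2 = 8/2 = 4.
(Structurally: 1 ring(s) + 3 π bond(s) = 4.)

4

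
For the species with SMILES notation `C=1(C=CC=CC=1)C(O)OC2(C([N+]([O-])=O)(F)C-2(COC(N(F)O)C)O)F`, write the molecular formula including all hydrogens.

C13H15F3N2O7

Heavy atoms from the SMILES: 13 C, 3 F, 2 N, 7 O.
Implicit hydrogens by atom environment:
  5 × C (aromatic): 1 H each → 5
  3 × C: no H
  3 × F: no H
  3 × O: 1 H each → 3
  3 × O: no H
  2 × C: 1 H each → 2
  1 × C: 3 H
  1 × C: 2 H
  1 × C (aromatic): no H
  1 × N (charge +1): no H
  1 × N: no H
  1 × O (charge -1): no H
  Total hydrogens = 15.
Molecular formula: C13H15F3N2O7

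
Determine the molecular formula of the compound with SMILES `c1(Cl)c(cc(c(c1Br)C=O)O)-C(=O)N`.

C8H5BrClNO3

Heavy atoms from the SMILES: 1 Br, 8 C, 1 Cl, 1 N, 3 O.
Implicit hydrogens by atom environment:
  5 × C (aromatic): no H
  2 × O: no H
  1 × Br: no H
  1 × C (aromatic): 1 H
  1 × C: 1 H
  1 × C: no H
  1 × Cl: no H
  1 × N: 2 H
  1 × O: 1 H
  Total hydrogens = 5.
Molecular formula: C8H5BrClNO3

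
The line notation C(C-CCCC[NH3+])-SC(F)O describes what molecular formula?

C7H17FNOS+

Heavy atoms from the SMILES: 7 C, 1 F, 1 N, 1 O, 1 S.
Implicit hydrogens by atom environment:
  6 × C: 2 H each → 12
  1 × C: 1 H
  1 × F: no H
  1 × N (charge +1): 3 H
  1 × O: 1 H
  1 × S: no H
  Total hydrogens = 17.
Net charge +1.
Molecular formula: C7H17FNOS+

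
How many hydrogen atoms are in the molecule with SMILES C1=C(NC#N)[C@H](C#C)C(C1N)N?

Hydrogens are implicit in SMILES; fill each atom to its normal valence:
  5 × C: 1 H each → 5
  3 × C: no H
  2 × N: 2 H each → 4
  1 × N: 1 H
  1 × N: no H
  Total hydrogens = 10.

10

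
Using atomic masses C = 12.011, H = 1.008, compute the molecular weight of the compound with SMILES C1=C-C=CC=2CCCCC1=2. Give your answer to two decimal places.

132.21

Molecular formula: C10H12.
M = 10×12.011 + 12×1.008 = 132.21 g/mol.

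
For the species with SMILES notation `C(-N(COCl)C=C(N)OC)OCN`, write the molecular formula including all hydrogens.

Heavy atoms from the SMILES: 6 C, 1 Cl, 3 N, 3 O.
Implicit hydrogens by atom environment:
  3 × C: 2 H each → 6
  3 × O: no H
  2 × N: 2 H each → 4
  1 × C: 3 H
  1 × C: 1 H
  1 × C: no H
  1 × Cl: no H
  1 × N: no H
  Total hydrogens = 14.
Molecular formula: C6H14ClN3O3

C6H14ClN3O3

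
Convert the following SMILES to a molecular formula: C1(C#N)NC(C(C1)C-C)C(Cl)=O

Heavy atoms from the SMILES: 8 C, 1 Cl, 2 N, 1 O.
Implicit hydrogens by atom environment:
  3 × C: 1 H each → 3
  2 × C: 2 H each → 4
  2 × C: no H
  1 × C: 3 H
  1 × Cl: no H
  1 × N: 1 H
  1 × N: no H
  1 × O: no H
  Total hydrogens = 11.
Molecular formula: C8H11ClN2O

C8H11ClN2O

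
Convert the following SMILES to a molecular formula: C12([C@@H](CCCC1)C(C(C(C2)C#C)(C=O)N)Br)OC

Heavy atoms from the SMILES: 1 Br, 14 C, 1 N, 2 O.
Implicit hydrogens by atom environment:
  5 × C: 2 H each → 10
  5 × C: 1 H each → 5
  3 × C: no H
  2 × O: no H
  1 × Br: no H
  1 × C: 3 H
  1 × N: 2 H
  Total hydrogens = 20.
Molecular formula: C14H20BrNO2

C14H20BrNO2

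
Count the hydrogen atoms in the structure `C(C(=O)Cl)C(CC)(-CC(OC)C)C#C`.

17

Hydrogens are implicit in SMILES; fill each atom to its normal valence:
  3 × C: 3 H each → 9
  3 × C: 2 H each → 6
  3 × C: no H
  2 × C: 1 H each → 2
  2 × O: no H
  1 × Cl: no H
  Total hydrogens = 17.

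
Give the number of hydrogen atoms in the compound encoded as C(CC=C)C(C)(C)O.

14

Hydrogens are implicit in SMILES; fill each atom to its normal valence:
  3 × C: 2 H each → 6
  2 × C: 3 H each → 6
  1 × C: 1 H
  1 × C: no H
  1 × O: 1 H
  Total hydrogens = 14.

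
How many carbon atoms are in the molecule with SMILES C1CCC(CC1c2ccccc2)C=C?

14

The symbol for carbon appears 14 times in the SMILES. Lowercase c denotes aromatic carbon and counts toward C.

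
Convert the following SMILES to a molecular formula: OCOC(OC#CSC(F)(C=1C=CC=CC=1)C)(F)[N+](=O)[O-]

Heavy atoms from the SMILES: 12 C, 2 F, 1 N, 5 O, 1 S.
Implicit hydrogens by atom environment:
  5 × C (aromatic): 1 H each → 5
  4 × C: no H
  3 × O: no H
  2 × F: no H
  1 × C: 3 H
  1 × C: 2 H
  1 × C (aromatic): no H
  1 × N (charge +1): no H
  1 × O: 1 H
  1 × O (charge -1): no H
  1 × S: no H
  Total hydrogens = 11.
Molecular formula: C12H11F2NO5S

C12H11F2NO5S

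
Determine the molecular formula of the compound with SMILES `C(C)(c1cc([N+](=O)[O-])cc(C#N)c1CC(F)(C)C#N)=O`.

Heavy atoms from the SMILES: 13 C, 1 F, 3 N, 3 O.
Implicit hydrogens by atom environment:
  4 × C (aromatic): no H
  4 × C: no H
  2 × C: 3 H each → 6
  2 × C (aromatic): 1 H each → 2
  2 × N: no H
  2 × O: no H
  1 × C: 2 H
  1 × F: no H
  1 × N (charge +1): no H
  1 × O (charge -1): no H
  Total hydrogens = 10.
Molecular formula: C13H10FN3O3

C13H10FN3O3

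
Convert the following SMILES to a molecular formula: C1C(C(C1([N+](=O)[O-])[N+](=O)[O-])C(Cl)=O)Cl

C5H4Cl2N2O5

Heavy atoms from the SMILES: 5 C, 2 Cl, 2 N, 5 O.
Implicit hydrogens by atom environment:
  3 × O: no H
  2 × C: 1 H each → 2
  2 × C: no H
  2 × Cl: no H
  2 × N (charge +1): no H
  2 × O (charge -1): no H
  1 × C: 2 H
  Total hydrogens = 4.
Molecular formula: C5H4Cl2N2O5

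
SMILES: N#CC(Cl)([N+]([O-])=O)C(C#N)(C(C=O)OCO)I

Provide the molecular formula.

C7H5ClIN3O5

Heavy atoms from the SMILES: 7 C, 1 Cl, 1 I, 3 N, 5 O.
Implicit hydrogens by atom environment:
  4 × C: no H
  3 × O: no H
  2 × C: 1 H each → 2
  2 × N: no H
  1 × C: 2 H
  1 × Cl: no H
  1 × I: no H
  1 × N (charge +1): no H
  1 × O: 1 H
  1 × O (charge -1): no H
  Total hydrogens = 5.
Molecular formula: C7H5ClIN3O5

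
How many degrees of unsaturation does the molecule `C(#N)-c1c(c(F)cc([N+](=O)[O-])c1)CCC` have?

Molecular formula from the SMILES: C10H9FN2O2.
DoU = (2C + 2 + N − H − X)/2 = (2·10 + 2 + 2 − 9 − 1)/2 = 14/2 = 7.
(Structurally: 1 ring(s) + 6 π bond(s) = 7.)

7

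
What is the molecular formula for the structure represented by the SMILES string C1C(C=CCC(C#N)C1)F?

C8H10FN

Heavy atoms from the SMILES: 8 C, 1 F, 1 N.
Implicit hydrogens by atom environment:
  4 × C: 1 H each → 4
  3 × C: 2 H each → 6
  1 × C: no H
  1 × F: no H
  1 × N: no H
  Total hydrogens = 10.
Molecular formula: C8H10FN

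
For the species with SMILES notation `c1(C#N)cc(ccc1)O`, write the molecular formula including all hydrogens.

Heavy atoms from the SMILES: 7 C, 1 N, 1 O.
Implicit hydrogens by atom environment:
  4 × C (aromatic): 1 H each → 4
  2 × C (aromatic): no H
  1 × C: no H
  1 × N: no H
  1 × O: 1 H
  Total hydrogens = 5.
Molecular formula: C7H5NO

C7H5NO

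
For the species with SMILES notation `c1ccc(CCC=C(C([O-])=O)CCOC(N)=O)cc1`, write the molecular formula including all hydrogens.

Heavy atoms from the SMILES: 14 C, 1 N, 4 O.
Implicit hydrogens by atom environment:
  5 × C (aromatic): 1 H each → 5
  4 × C: 2 H each → 8
  3 × C: no H
  3 × O: no H
  1 × C: 1 H
  1 × C (aromatic): no H
  1 × N: 2 H
  1 × O (charge -1): no H
  Total hydrogens = 16.
Net charge -1.
Molecular formula: C14H16NO4-

C14H16NO4-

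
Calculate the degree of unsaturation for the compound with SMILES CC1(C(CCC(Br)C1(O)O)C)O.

1

Molecular formula from the SMILES: C8H15BrO3.
DoU = (2C + 2 + N − H − X)/2 = (2·8 + 2 + 0 − 15 − 1)/2 = 2/2 = 1.
(Structurally: 1 ring(s) + 0 π bond(s) = 1.)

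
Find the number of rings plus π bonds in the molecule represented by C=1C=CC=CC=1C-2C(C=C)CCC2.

6

Molecular formula from the SMILES: C13H16.
DoU = (2C + 2 + N − H − X)/2 = (2·13 + 2 + 0 − 16 − 0)/2 = 12/2 = 6.
(Structurally: 2 ring(s) + 4 π bond(s) = 6.)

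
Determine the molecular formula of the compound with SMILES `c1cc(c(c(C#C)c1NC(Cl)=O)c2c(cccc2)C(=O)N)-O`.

C16H11ClN2O3

Heavy atoms from the SMILES: 16 C, 1 Cl, 2 N, 3 O.
Implicit hydrogens by atom environment:
  6 × C (aromatic): 1 H each → 6
  6 × C (aromatic): no H
  3 × C: no H
  2 × O: no H
  1 × C: 1 H
  1 × Cl: no H
  1 × N: 2 H
  1 × N: 1 H
  1 × O: 1 H
  Total hydrogens = 11.
Molecular formula: C16H11ClN2O3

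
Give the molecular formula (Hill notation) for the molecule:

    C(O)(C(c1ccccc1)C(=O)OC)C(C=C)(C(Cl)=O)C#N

Heavy atoms from the SMILES: 15 C, 1 Cl, 1 N, 4 O.
Implicit hydrogens by atom environment:
  5 × C (aromatic): 1 H each → 5
  4 × C: no H
  3 × C: 1 H each → 3
  3 × O: no H
  1 × C: 3 H
  1 × C: 2 H
  1 × C (aromatic): no H
  1 × Cl: no H
  1 × N: no H
  1 × O: 1 H
  Total hydrogens = 14.
Molecular formula: C15H14ClNO4

C15H14ClNO4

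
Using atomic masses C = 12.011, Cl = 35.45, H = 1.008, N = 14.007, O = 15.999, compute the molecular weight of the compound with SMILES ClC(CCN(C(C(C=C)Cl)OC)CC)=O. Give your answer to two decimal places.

Molecular formula: C10H17Cl2NO2.
M = 10×12.011 + 2×35.45 + 17×1.008 + 1×14.007 + 2×15.999 = 254.15 g/mol.

254.15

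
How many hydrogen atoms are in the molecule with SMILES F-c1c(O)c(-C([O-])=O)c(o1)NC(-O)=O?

Hydrogens are implicit in SMILES; fill each atom to its normal valence:
  4 × C (aromatic): no H
  2 × C: no H
  2 × O: 1 H each → 2
  2 × O: no H
  1 × F: no H
  1 × N: 1 H
  1 × O (aromatic): no H
  1 × O (charge -1): no H
  Total hydrogens = 3.

3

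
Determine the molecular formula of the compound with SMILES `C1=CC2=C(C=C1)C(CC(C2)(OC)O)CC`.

Heavy atoms from the SMILES: 13 C, 2 O.
Implicit hydrogens by atom environment:
  4 × C (aromatic): 1 H each → 4
  3 × C: 2 H each → 6
  2 × C: 3 H each → 6
  2 × C (aromatic): no H
  1 × C: 1 H
  1 × C: no H
  1 × O: 1 H
  1 × O: no H
  Total hydrogens = 18.
Molecular formula: C13H18O2

C13H18O2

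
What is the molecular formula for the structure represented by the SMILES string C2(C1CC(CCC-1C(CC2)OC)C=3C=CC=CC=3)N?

C17H25NO

Heavy atoms from the SMILES: 17 C, 1 N, 1 O.
Implicit hydrogens by atom environment:
  5 × C: 2 H each → 10
  5 × C: 1 H each → 5
  5 × C (aromatic): 1 H each → 5
  1 × C: 3 H
  1 × C (aromatic): no H
  1 × N: 2 H
  1 × O: no H
  Total hydrogens = 25.
Molecular formula: C17H25NO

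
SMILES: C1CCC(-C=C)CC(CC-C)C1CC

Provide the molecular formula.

C14H26

Heavy atoms from the SMILES: 14 C.
Implicit hydrogens by atom environment:
  8 × C: 2 H each → 16
  4 × C: 1 H each → 4
  2 × C: 3 H each → 6
  Total hydrogens = 26.
Molecular formula: C14H26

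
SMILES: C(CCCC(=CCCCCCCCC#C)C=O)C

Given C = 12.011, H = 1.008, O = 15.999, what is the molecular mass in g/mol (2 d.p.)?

248.41

Molecular formula: C17H28O.
M = 17×12.011 + 28×1.008 + 1×15.999 = 248.41 g/mol.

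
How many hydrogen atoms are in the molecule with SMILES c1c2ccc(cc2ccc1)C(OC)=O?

Hydrogens are implicit in SMILES; fill each atom to its normal valence:
  7 × C (aromatic): 1 H each → 7
  3 × C (aromatic): no H
  2 × O: no H
  1 × C: 3 H
  1 × C: no H
  Total hydrogens = 10.

10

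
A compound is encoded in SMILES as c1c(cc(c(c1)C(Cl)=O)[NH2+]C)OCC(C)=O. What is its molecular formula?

Heavy atoms from the SMILES: 11 C, 1 Cl, 1 N, 3 O.
Implicit hydrogens by atom environment:
  3 × C (aromatic): 1 H each → 3
  3 × C (aromatic): no H
  3 × O: no H
  2 × C: 3 H each → 6
  2 × C: no H
  1 × C: 2 H
  1 × Cl: no H
  1 × N (charge +1): 2 H
  Total hydrogens = 13.
Net charge +1.
Molecular formula: C11H13ClNO3+

C11H13ClNO3+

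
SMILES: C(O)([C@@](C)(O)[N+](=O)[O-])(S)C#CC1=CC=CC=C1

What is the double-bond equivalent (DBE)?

Molecular formula from the SMILES: C11H11NO4S.
DoU = (2C + 2 + N − H − X)/2 = (2·11 + 2 + 1 − 11 − 0)/2 = 14/2 = 7.
(Structurally: 1 ring(s) + 6 π bond(s) = 7.)

7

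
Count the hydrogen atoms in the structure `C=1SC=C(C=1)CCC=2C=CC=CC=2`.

Hydrogens are implicit in SMILES; fill each atom to its normal valence:
  8 × C (aromatic): 1 H each → 8
  2 × C: 2 H each → 4
  2 × C (aromatic): no H
  1 × S (aromatic): no H
  Total hydrogens = 12.

12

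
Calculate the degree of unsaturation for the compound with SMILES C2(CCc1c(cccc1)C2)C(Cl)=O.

Molecular formula from the SMILES: C11H11ClO.
DoU = (2C + 2 + N − H − X)/2 = (2·11 + 2 + 0 − 11 − 1)/2 = 12/2 = 6.
(Structurally: 2 ring(s) + 4 π bond(s) = 6.)

6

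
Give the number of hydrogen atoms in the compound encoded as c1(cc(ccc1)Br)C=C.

Hydrogens are implicit in SMILES; fill each atom to its normal valence:
  4 × C (aromatic): 1 H each → 4
  2 × C (aromatic): no H
  1 × Br: no H
  1 × C: 2 H
  1 × C: 1 H
  Total hydrogens = 7.

7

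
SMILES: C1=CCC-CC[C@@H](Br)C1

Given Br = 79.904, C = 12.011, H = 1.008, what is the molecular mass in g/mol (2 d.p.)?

189.10

Molecular formula: C8H13Br.
M = 1×79.904 + 8×12.011 + 13×1.008 = 189.10 g/mol.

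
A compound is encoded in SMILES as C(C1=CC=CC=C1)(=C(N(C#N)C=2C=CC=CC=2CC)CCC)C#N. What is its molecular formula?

C21H21N3

Heavy atoms from the SMILES: 21 C, 3 N.
Implicit hydrogens by atom environment:
  9 × C (aromatic): 1 H each → 9
  4 × C: no H
  3 × C: 2 H each → 6
  3 × C (aromatic): no H
  3 × N: no H
  2 × C: 3 H each → 6
  Total hydrogens = 21.
Molecular formula: C21H21N3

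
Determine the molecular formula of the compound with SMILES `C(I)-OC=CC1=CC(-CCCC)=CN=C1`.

C12H16INO

Heavy atoms from the SMILES: 12 C, 1 I, 1 N, 1 O.
Implicit hydrogens by atom environment:
  4 × C: 2 H each → 8
  3 × C (aromatic): 1 H each → 3
  2 × C: 1 H each → 2
  2 × C (aromatic): no H
  1 × C: 3 H
  1 × I: no H
  1 × N (aromatic): no H
  1 × O: no H
  Total hydrogens = 16.
Molecular formula: C12H16INO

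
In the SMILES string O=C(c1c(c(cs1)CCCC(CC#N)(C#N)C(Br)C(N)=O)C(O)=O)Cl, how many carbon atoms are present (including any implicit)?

15

The symbol for carbon appears 15 times in the SMILES. Lowercase c denotes aromatic carbon and counts toward C.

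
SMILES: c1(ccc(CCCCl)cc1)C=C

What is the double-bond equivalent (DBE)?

5

Molecular formula from the SMILES: C11H13Cl.
DoU = (2C + 2 + N − H − X)/2 = (2·11 + 2 + 0 − 13 − 1)/2 = 10/2 = 5.
(Structurally: 1 ring(s) + 4 π bond(s) = 5.)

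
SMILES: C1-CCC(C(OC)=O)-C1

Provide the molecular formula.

C7H12O2

Heavy atoms from the SMILES: 7 C, 2 O.
Implicit hydrogens by atom environment:
  4 × C: 2 H each → 8
  2 × O: no H
  1 × C: 3 H
  1 × C: 1 H
  1 × C: no H
  Total hydrogens = 12.
Molecular formula: C7H12O2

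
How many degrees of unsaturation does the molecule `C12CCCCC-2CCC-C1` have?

Molecular formula from the SMILES: C10H18.
DoU = (2C + 2 + N − H − X)/2 = (2·10 + 2 + 0 − 18 − 0)/2 = 4/2 = 2.
(Structurally: 2 ring(s) + 0 π bond(s) = 2.)

2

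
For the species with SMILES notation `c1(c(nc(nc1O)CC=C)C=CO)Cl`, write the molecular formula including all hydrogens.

C9H9ClN2O2

Heavy atoms from the SMILES: 9 C, 1 Cl, 2 N, 2 O.
Implicit hydrogens by atom environment:
  4 × C (aromatic): no H
  3 × C: 1 H each → 3
  2 × C: 2 H each → 4
  2 × N (aromatic): no H
  2 × O: 1 H each → 2
  1 × Cl: no H
  Total hydrogens = 9.
Molecular formula: C9H9ClN2O2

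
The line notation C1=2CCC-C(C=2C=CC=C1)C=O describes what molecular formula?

C11H12O

Heavy atoms from the SMILES: 11 C, 1 O.
Implicit hydrogens by atom environment:
  4 × C (aromatic): 1 H each → 4
  3 × C: 2 H each → 6
  2 × C: 1 H each → 2
  2 × C (aromatic): no H
  1 × O: no H
  Total hydrogens = 12.
Molecular formula: C11H12O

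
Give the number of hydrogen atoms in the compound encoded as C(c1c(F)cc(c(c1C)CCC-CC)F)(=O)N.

Hydrogens are implicit in SMILES; fill each atom to its normal valence:
  5 × C (aromatic): no H
  4 × C: 2 H each → 8
  2 × C: 3 H each → 6
  2 × F: no H
  1 × C (aromatic): 1 H
  1 × C: no H
  1 × N: 2 H
  1 × O: no H
  Total hydrogens = 17.

17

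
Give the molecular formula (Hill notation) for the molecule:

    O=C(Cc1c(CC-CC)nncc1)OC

C11H16N2O2

Heavy atoms from the SMILES: 11 C, 2 N, 2 O.
Implicit hydrogens by atom environment:
  4 × C: 2 H each → 8
  2 × C: 3 H each → 6
  2 × C (aromatic): 1 H each → 2
  2 × C (aromatic): no H
  2 × N (aromatic): no H
  2 × O: no H
  1 × C: no H
  Total hydrogens = 16.
Molecular formula: C11H16N2O2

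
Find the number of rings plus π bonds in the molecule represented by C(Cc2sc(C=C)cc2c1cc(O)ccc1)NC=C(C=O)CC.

Molecular formula from the SMILES: C19H21NO2S.
DoU = (2C + 2 + N − H − X)/2 = (2·19 + 2 + 1 − 21 − 0)/2 = 20/2 = 10.
(Structurally: 2 ring(s) + 8 π bond(s) = 10.)

10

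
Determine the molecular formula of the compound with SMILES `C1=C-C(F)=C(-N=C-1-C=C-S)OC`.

Heavy atoms from the SMILES: 8 C, 1 F, 1 N, 1 O, 1 S.
Implicit hydrogens by atom environment:
  3 × C (aromatic): no H
  2 × C (aromatic): 1 H each → 2
  2 × C: 1 H each → 2
  1 × C: 3 H
  1 × F: no H
  1 × N (aromatic): no H
  1 × O: no H
  1 × S: 1 H
  Total hydrogens = 8.
Molecular formula: C8H8FNOS

C8H8FNOS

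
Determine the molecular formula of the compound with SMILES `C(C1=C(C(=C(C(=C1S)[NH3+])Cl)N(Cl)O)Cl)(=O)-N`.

C7H7Cl3N3O2S+

Heavy atoms from the SMILES: 7 C, 3 Cl, 3 N, 2 O, 1 S.
Implicit hydrogens by atom environment:
  6 × C (aromatic): no H
  3 × Cl: no H
  1 × C: no H
  1 × N (charge +1): 3 H
  1 × N: 2 H
  1 × N: no H
  1 × O: 1 H
  1 × O: no H
  1 × S: 1 H
  Total hydrogens = 7.
Net charge +1.
Molecular formula: C7H7Cl3N3O2S+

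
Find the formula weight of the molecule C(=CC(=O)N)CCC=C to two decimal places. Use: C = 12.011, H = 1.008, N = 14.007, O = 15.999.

125.17

Molecular formula: C7H11NO.
M = 7×12.011 + 11×1.008 + 1×14.007 + 1×15.999 = 125.17 g/mol.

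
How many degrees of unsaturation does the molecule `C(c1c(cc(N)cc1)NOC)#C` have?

Molecular formula from the SMILES: C9H10N2O.
DoU = (2C + 2 + N − H − X)/2 = (2·9 + 2 + 2 − 10 − 0)/2 = 12/2 = 6.
(Structurally: 1 ring(s) + 5 π bond(s) = 6.)

6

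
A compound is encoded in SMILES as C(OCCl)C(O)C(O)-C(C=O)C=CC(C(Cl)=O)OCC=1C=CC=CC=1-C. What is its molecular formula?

Heavy atoms from the SMILES: 18 C, 2 Cl, 6 O.
Implicit hydrogens by atom environment:
  7 × C: 1 H each → 7
  4 × C (aromatic): 1 H each → 4
  4 × O: no H
  3 × C: 2 H each → 6
  2 × C (aromatic): no H
  2 × Cl: no H
  2 × O: 1 H each → 2
  1 × C: 3 H
  1 × C: no H
  Total hydrogens = 22.
Molecular formula: C18H22Cl2O6

C18H22Cl2O6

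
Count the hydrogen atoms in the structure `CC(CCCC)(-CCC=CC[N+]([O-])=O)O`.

21

Hydrogens are implicit in SMILES; fill each atom to its normal valence:
  6 × C: 2 H each → 12
  2 × C: 3 H each → 6
  2 × C: 1 H each → 2
  1 × C: no H
  1 × N (charge +1): no H
  1 × O: 1 H
  1 × O: no H
  1 × O (charge -1): no H
  Total hydrogens = 21.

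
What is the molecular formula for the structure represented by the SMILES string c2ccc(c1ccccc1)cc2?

C12H10

Heavy atoms from the SMILES: 12 C.
Implicit hydrogens by atom environment:
  10 × C (aromatic): 1 H each → 10
  2 × C (aromatic): no H
  Total hydrogens = 10.
Molecular formula: C12H10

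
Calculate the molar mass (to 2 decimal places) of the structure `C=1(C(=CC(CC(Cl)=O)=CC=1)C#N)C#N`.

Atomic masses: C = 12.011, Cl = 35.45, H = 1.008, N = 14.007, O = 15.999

204.61

Molecular formula: C10H5ClN2O.
M = 10×12.011 + 1×35.45 + 5×1.008 + 2×14.007 + 1×15.999 = 204.61 g/mol.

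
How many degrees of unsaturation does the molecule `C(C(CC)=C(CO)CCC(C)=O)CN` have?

Molecular formula from the SMILES: C11H21NO2.
DoU = (2C + 2 + N − H − X)/2 = (2·11 + 2 + 1 − 21 − 0)/2 = 4/2 = 2.
(Structurally: 0 ring(s) + 2 π bond(s) = 2.)

2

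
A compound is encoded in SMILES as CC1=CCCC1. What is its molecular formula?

C6H10

Heavy atoms from the SMILES: 6 C.
Implicit hydrogens by atom environment:
  3 × C: 2 H each → 6
  1 × C: 3 H
  1 × C: 1 H
  1 × C: no H
  Total hydrogens = 10.
Molecular formula: C6H10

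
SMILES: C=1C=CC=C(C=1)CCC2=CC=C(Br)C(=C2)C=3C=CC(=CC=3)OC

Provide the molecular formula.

Heavy atoms from the SMILES: 1 Br, 21 C, 1 O.
Implicit hydrogens by atom environment:
  12 × C (aromatic): 1 H each → 12
  6 × C (aromatic): no H
  2 × C: 2 H each → 4
  1 × Br: no H
  1 × C: 3 H
  1 × O: no H
  Total hydrogens = 19.
Molecular formula: C21H19BrO

C21H19BrO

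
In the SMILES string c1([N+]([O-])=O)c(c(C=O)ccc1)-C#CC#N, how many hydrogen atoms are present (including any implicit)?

4

Hydrogens are implicit in SMILES; fill each atom to its normal valence:
  3 × C (aromatic): 1 H each → 3
  3 × C (aromatic): no H
  3 × C: no H
  2 × O: no H
  1 × C: 1 H
  1 × N: no H
  1 × N (charge +1): no H
  1 × O (charge -1): no H
  Total hydrogens = 4.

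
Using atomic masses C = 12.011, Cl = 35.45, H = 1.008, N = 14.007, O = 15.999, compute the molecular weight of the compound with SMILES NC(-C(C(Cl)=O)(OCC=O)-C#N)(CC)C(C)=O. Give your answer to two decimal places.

Molecular formula: C10H13ClN2O4.
M = 10×12.011 + 1×35.45 + 13×1.008 + 2×14.007 + 4×15.999 = 260.67 g/mol.

260.67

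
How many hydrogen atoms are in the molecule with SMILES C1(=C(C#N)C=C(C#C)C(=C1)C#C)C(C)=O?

Hydrogens are implicit in SMILES; fill each atom to its normal valence:
  4 × C (aromatic): no H
  4 × C: no H
  2 × C (aromatic): 1 H each → 2
  2 × C: 1 H each → 2
  1 × C: 3 H
  1 × N: no H
  1 × O: no H
  Total hydrogens = 7.

7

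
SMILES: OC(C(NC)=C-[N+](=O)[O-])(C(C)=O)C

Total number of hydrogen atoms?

12

Hydrogens are implicit in SMILES; fill each atom to its normal valence:
  3 × C: 3 H each → 9
  3 × C: no H
  2 × O: no H
  1 × C: 1 H
  1 × N: 1 H
  1 × N (charge +1): no H
  1 × O: 1 H
  1 × O (charge -1): no H
  Total hydrogens = 12.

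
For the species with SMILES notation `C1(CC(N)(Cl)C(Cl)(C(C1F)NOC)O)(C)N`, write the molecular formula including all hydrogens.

Heavy atoms from the SMILES: 8 C, 2 Cl, 1 F, 3 N, 2 O.
Implicit hydrogens by atom environment:
  3 × C: no H
  2 × C: 3 H each → 6
  2 × C: 1 H each → 2
  2 × Cl: no H
  2 × N: 2 H each → 4
  1 × C: 2 H
  1 × F: no H
  1 × N: 1 H
  1 × O: 1 H
  1 × O: no H
  Total hydrogens = 16.
Molecular formula: C8H16Cl2FN3O2

C8H16Cl2FN3O2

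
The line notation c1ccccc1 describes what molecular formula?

C6H6

Heavy atoms from the SMILES: 6 C.
Implicit hydrogens by atom environment:
  6 × C (aromatic): 1 H each → 6
  Total hydrogens = 6.
Molecular formula: C6H6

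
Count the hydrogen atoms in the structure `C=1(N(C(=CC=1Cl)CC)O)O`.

8

Hydrogens are implicit in SMILES; fill each atom to its normal valence:
  3 × C (aromatic): no H
  2 × O: 1 H each → 2
  1 × C: 3 H
  1 × C: 2 H
  1 × C (aromatic): 1 H
  1 × Cl: no H
  1 × N (aromatic): no H
  Total hydrogens = 8.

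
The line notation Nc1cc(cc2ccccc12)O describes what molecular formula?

Heavy atoms from the SMILES: 10 C, 1 N, 1 O.
Implicit hydrogens by atom environment:
  6 × C (aromatic): 1 H each → 6
  4 × C (aromatic): no H
  1 × N: 2 H
  1 × O: 1 H
  Total hydrogens = 9.
Molecular formula: C10H9NO

C10H9NO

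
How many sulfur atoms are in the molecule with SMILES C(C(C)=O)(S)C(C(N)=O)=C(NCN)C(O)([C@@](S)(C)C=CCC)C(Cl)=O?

The symbol for sulfur appears 2 times in the SMILES.

2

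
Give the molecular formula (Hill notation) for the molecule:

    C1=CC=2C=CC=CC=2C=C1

Heavy atoms from the SMILES: 10 C.
Implicit hydrogens by atom environment:
  8 × C (aromatic): 1 H each → 8
  2 × C (aromatic): no H
  Total hydrogens = 8.
Molecular formula: C10H8

C10H8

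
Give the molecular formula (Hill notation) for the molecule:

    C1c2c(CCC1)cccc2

C10H12

Heavy atoms from the SMILES: 10 C.
Implicit hydrogens by atom environment:
  4 × C: 2 H each → 8
  4 × C (aromatic): 1 H each → 4
  2 × C (aromatic): no H
  Total hydrogens = 12.
Molecular formula: C10H12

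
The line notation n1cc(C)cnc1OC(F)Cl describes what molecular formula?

Heavy atoms from the SMILES: 6 C, 1 Cl, 1 F, 2 N, 1 O.
Implicit hydrogens by atom environment:
  2 × C (aromatic): 1 H each → 2
  2 × C (aromatic): no H
  2 × N (aromatic): no H
  1 × C: 3 H
  1 × C: 1 H
  1 × Cl: no H
  1 × F: no H
  1 × O: no H
  Total hydrogens = 6.
Molecular formula: C6H6ClFN2O

C6H6ClFN2O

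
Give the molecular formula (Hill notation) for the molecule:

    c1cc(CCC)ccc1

Heavy atoms from the SMILES: 9 C.
Implicit hydrogens by atom environment:
  5 × C (aromatic): 1 H each → 5
  2 × C: 2 H each → 4
  1 × C: 3 H
  1 × C (aromatic): no H
  Total hydrogens = 12.
Molecular formula: C9H12

C9H12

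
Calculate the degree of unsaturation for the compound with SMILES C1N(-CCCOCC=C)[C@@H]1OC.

Molecular formula from the SMILES: C9H17NO2.
DoU = (2C + 2 + N − H − X)/2 = (2·9 + 2 + 1 − 17 − 0)/2 = 4/2 = 2.
(Structurally: 1 ring(s) + 1 π bond(s) = 2.)

2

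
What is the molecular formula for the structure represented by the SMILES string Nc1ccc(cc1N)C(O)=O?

C7H8N2O2

Heavy atoms from the SMILES: 7 C, 2 N, 2 O.
Implicit hydrogens by atom environment:
  3 × C (aromatic): 1 H each → 3
  3 × C (aromatic): no H
  2 × N: 2 H each → 4
  1 × C: no H
  1 × O: 1 H
  1 × O: no H
  Total hydrogens = 8.
Molecular formula: C7H8N2O2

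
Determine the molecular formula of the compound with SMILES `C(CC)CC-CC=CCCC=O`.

C11H20O

Heavy atoms from the SMILES: 11 C, 1 O.
Implicit hydrogens by atom environment:
  7 × C: 2 H each → 14
  3 × C: 1 H each → 3
  1 × C: 3 H
  1 × O: no H
  Total hydrogens = 20.
Molecular formula: C11H20O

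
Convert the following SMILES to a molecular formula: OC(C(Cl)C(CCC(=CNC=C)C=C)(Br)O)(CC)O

C13H21BrClNO3

Heavy atoms from the SMILES: 1 Br, 13 C, 1 Cl, 1 N, 3 O.
Implicit hydrogens by atom environment:
  5 × C: 2 H each → 10
  4 × C: 1 H each → 4
  3 × C: no H
  3 × O: 1 H each → 3
  1 × Br: no H
  1 × C: 3 H
  1 × Cl: no H
  1 × N: 1 H
  Total hydrogens = 21.
Molecular formula: C13H21BrClNO3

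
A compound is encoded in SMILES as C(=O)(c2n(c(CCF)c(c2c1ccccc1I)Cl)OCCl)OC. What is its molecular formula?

Heavy atoms from the SMILES: 15 C, 2 Cl, 1 F, 1 I, 1 N, 3 O.
Implicit hydrogens by atom environment:
  6 × C (aromatic): no H
  4 × C (aromatic): 1 H each → 4
  3 × C: 2 H each → 6
  3 × O: no H
  2 × Cl: no H
  1 × C: 3 H
  1 × C: no H
  1 × F: no H
  1 × I: no H
  1 × N (aromatic): no H
  Total hydrogens = 13.
Molecular formula: C15H13Cl2FINO3

C15H13Cl2FINO3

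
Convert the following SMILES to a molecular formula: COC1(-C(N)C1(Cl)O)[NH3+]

C4H10ClN2O2+

Heavy atoms from the SMILES: 4 C, 1 Cl, 2 N, 2 O.
Implicit hydrogens by atom environment:
  2 × C: no H
  1 × C: 3 H
  1 × C: 1 H
  1 × Cl: no H
  1 × N (charge +1): 3 H
  1 × N: 2 H
  1 × O: 1 H
  1 × O: no H
  Total hydrogens = 10.
Net charge +1.
Molecular formula: C4H10ClN2O2+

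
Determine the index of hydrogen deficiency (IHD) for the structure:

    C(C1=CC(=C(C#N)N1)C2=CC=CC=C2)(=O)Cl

10

Molecular formula from the SMILES: C12H7ClN2O.
DoU = (2C + 2 + N − H − X)/2 = (2·12 + 2 + 2 − 7 − 1)/2 = 20/2 = 10.
(Structurally: 2 ring(s) + 8 π bond(s) = 10.)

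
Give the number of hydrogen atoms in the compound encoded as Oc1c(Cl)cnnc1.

3

Hydrogens are implicit in SMILES; fill each atom to its normal valence:
  2 × C (aromatic): 1 H each → 2
  2 × C (aromatic): no H
  2 × N (aromatic): no H
  1 × Cl: no H
  1 × O: 1 H
  Total hydrogens = 3.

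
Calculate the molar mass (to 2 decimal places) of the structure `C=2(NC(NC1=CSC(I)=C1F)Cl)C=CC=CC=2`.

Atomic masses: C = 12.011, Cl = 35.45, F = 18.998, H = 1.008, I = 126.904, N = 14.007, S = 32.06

382.62

Molecular formula: C11H9ClFIN2S.
M = 11×12.011 + 1×35.45 + 1×18.998 + 9×1.008 + 1×126.904 + 2×14.007 + 1×32.06 = 382.62 g/mol.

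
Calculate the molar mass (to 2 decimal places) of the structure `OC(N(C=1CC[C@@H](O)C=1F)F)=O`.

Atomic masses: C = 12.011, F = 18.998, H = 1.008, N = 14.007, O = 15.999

Molecular formula: C6H7F2NO3.
M = 6×12.011 + 2×18.998 + 7×1.008 + 1×14.007 + 3×15.999 = 179.12 g/mol.

179.12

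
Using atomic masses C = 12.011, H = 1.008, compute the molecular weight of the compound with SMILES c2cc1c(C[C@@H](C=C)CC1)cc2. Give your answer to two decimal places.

158.24

Molecular formula: C12H14.
M = 12×12.011 + 14×1.008 = 158.24 g/mol.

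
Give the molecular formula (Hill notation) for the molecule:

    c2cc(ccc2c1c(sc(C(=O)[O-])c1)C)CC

C14H13O2S-

Heavy atoms from the SMILES: 14 C, 2 O, 1 S.
Implicit hydrogens by atom environment:
  5 × C (aromatic): 1 H each → 5
  5 × C (aromatic): no H
  2 × C: 3 H each → 6
  1 × C: 2 H
  1 × C: no H
  1 × O: no H
  1 × O (charge -1): no H
  1 × S (aromatic): no H
  Total hydrogens = 13.
Net charge -1.
Molecular formula: C14H13O2S-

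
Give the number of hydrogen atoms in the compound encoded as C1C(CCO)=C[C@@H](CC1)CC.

18

Hydrogens are implicit in SMILES; fill each atom to its normal valence:
  6 × C: 2 H each → 12
  2 × C: 1 H each → 2
  1 × C: 3 H
  1 × C: no H
  1 × O: 1 H
  Total hydrogens = 18.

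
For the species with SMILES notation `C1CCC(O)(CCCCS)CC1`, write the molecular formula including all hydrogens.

C10H20OS

Heavy atoms from the SMILES: 10 C, 1 O, 1 S.
Implicit hydrogens by atom environment:
  9 × C: 2 H each → 18
  1 × C: no H
  1 × O: 1 H
  1 × S: 1 H
  Total hydrogens = 20.
Molecular formula: C10H20OS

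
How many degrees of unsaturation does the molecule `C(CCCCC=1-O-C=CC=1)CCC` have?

Molecular formula from the SMILES: C12H20O.
DoU = (2C + 2 + N − H − X)/2 = (2·12 + 2 + 0 − 20 − 0)/2 = 6/2 = 3.
(Structurally: 1 ring(s) + 2 π bond(s) = 3.)

3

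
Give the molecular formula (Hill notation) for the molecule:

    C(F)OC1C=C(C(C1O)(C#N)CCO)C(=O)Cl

C10H11ClFNO4

Heavy atoms from the SMILES: 10 C, 1 Cl, 1 F, 1 N, 4 O.
Implicit hydrogens by atom environment:
  4 × C: no H
  3 × C: 2 H each → 6
  3 × C: 1 H each → 3
  2 × O: 1 H each → 2
  2 × O: no H
  1 × Cl: no H
  1 × F: no H
  1 × N: no H
  Total hydrogens = 11.
Molecular formula: C10H11ClFNO4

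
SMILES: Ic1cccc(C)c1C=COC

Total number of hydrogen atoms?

Hydrogens are implicit in SMILES; fill each atom to its normal valence:
  3 × C (aromatic): 1 H each → 3
  3 × C (aromatic): no H
  2 × C: 3 H each → 6
  2 × C: 1 H each → 2
  1 × I: no H
  1 × O: no H
  Total hydrogens = 11.

11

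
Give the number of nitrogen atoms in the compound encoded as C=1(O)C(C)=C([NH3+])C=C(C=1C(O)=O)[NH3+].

The symbol for nitrogen appears 2 times in the SMILES.

2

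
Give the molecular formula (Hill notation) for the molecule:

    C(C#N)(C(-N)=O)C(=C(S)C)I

Heavy atoms from the SMILES: 6 C, 1 I, 2 N, 1 O, 1 S.
Implicit hydrogens by atom environment:
  4 × C: no H
  1 × C: 3 H
  1 × C: 1 H
  1 × I: no H
  1 × N: 2 H
  1 × N: no H
  1 × O: no H
  1 × S: 1 H
  Total hydrogens = 7.
Molecular formula: C6H7IN2OS

C6H7IN2OS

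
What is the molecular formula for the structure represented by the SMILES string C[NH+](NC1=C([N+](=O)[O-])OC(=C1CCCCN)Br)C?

Heavy atoms from the SMILES: 1 Br, 10 C, 4 N, 3 O.
Implicit hydrogens by atom environment:
  4 × C: 2 H each → 8
  4 × C (aromatic): no H
  2 × C: 3 H each → 6
  1 × Br: no H
  1 × N: 2 H
  1 × N: 1 H
  1 × N (charge +1): 1 H
  1 × N (charge +1): no H
  1 × O (aromatic): no H
  1 × O: no H
  1 × O (charge -1): no H
  Total hydrogens = 18.
Net charge +1.
Molecular formula: C10H18BrN4O3+

C10H18BrN4O3+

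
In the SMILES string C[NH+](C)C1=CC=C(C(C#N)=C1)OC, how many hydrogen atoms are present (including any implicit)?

13

Hydrogens are implicit in SMILES; fill each atom to its normal valence:
  3 × C: 3 H each → 9
  3 × C (aromatic): 1 H each → 3
  3 × C (aromatic): no H
  1 × C: no H
  1 × N (charge +1): 1 H
  1 × N: no H
  1 × O: no H
  Total hydrogens = 13.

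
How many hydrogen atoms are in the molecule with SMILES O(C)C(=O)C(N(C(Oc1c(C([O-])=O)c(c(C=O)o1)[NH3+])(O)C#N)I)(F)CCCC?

Hydrogens are implicit in SMILES; fill each atom to its normal valence:
  5 × C: no H
  5 × O: no H
  4 × C (aromatic): no H
  3 × C: 2 H each → 6
  2 × C: 3 H each → 6
  2 × N: no H
  1 × C: 1 H
  1 × F: no H
  1 × I: no H
  1 × N (charge +1): 3 H
  1 × O: 1 H
  1 × O (aromatic): no H
  1 × O (charge -1): no H
  Total hydrogens = 17.

17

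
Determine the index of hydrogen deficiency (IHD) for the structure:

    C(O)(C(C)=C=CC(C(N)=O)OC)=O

4

Molecular formula from the SMILES: C8H11NO4.
DoU = (2C + 2 + N − H − X)/2 = (2·8 + 2 + 1 − 11 − 0)/2 = 8/2 = 4.
(Structurally: 0 ring(s) + 4 π bond(s) = 4.)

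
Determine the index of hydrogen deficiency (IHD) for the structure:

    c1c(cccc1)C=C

5

Molecular formula from the SMILES: C8H8.
DoU = (2C + 2 + N − H − X)/2 = (2·8 + 2 + 0 − 8 − 0)/2 = 10/2 = 5.
(Structurally: 1 ring(s) + 4 π bond(s) = 5.)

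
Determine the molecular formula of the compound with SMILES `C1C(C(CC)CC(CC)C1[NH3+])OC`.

Heavy atoms from the SMILES: 11 C, 1 N, 1 O.
Implicit hydrogens by atom environment:
  4 × C: 2 H each → 8
  4 × C: 1 H each → 4
  3 × C: 3 H each → 9
  1 × N (charge +1): 3 H
  1 × O: no H
  Total hydrogens = 24.
Net charge +1.
Molecular formula: C11H24NO+

C11H24NO+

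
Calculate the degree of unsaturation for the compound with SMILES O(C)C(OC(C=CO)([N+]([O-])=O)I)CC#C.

4

Molecular formula from the SMILES: C8H10INO5.
DoU = (2C + 2 + N − H − X)/2 = (2·8 + 2 + 1 − 10 − 1)/2 = 8/2 = 4.
(Structurally: 0 ring(s) + 4 π bond(s) = 4.)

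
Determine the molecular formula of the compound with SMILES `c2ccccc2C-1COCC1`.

Heavy atoms from the SMILES: 10 C, 1 O.
Implicit hydrogens by atom environment:
  5 × C (aromatic): 1 H each → 5
  3 × C: 2 H each → 6
  1 × C: 1 H
  1 × C (aromatic): no H
  1 × O: no H
  Total hydrogens = 12.
Molecular formula: C10H12O

C10H12O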